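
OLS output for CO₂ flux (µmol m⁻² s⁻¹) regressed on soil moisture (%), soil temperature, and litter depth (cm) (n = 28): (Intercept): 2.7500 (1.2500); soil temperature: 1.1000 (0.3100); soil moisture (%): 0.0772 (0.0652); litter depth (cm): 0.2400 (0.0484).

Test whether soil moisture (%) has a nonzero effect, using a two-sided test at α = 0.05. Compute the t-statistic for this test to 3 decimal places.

Read off: b = 0.0772, SE = 0.0652 for soil moisture (%).
H₀: β₁ = 0 vs H₁: β₁ ≠ 0.
t = 0.0772 / 0.0652 = 1.184.
df = n − k − 1 = 28 − 3 − 1 = 24.
Two-sided p ≈ 0.2480, which is ≥ 0.05, so fail to reject H₀.
The data do not give significant evidence of an association between soil moisture (%) and CO₂ flux, after adjusting for the other predictors.

t = 1.184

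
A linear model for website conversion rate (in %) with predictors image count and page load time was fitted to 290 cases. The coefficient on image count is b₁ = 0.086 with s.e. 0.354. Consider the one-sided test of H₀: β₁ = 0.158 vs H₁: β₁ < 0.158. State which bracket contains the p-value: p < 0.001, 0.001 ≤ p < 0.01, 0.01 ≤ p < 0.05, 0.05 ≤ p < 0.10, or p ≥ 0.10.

t = (0.086 − 0.158) / 0.354 = -0.203.
df = n − k − 1 = 290 − 2 − 1 = 287.
One-sided p = P(T_{287} < t) ≈ 0.4195.
So p ≥ 0.10.

p ≥ 0.10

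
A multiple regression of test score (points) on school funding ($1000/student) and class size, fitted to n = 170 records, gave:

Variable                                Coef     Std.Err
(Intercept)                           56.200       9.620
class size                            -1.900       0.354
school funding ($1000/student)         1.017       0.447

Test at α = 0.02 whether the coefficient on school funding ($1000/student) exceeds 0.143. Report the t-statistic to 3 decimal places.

Read off: b = 1.017, SE = 0.447 for school funding ($1000/student).
H₀: β₁ = 0.143 vs H₁: β₁ > 0.143.
t = (1.017 − 0.143) / 0.447 = 1.955.
df = n − k − 1 = 170 − 2 − 1 = 167.
One-sided p ≈ 0.0261, which is ≥ 0.02, so fail to reject H₀.
The data do not give significant evidence that the true slope on school funding ($1000/student) exceeds 0.143 points per unit, holding the other predictors fixed.

t = 1.955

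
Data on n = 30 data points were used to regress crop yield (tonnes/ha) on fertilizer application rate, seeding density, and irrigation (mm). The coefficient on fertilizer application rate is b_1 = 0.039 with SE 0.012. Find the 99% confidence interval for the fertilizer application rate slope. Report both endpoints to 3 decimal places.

df = n − k − 1 = 30 − 3 − 1 = 26.
t* = t_{0.005, 26} = 2.778715.
Margin = t* × SE = 2.778715 × 0.012 = 0.03334.
CI: 0.039 ± 0.03334 → (0.006, 0.072).
With 99% confidence, each one-unit increase in fertilizer application rate is associated with a change of between 0.006 and 0.072 tonnes/ha in crop yield, holding the other predictors fixed.

(0.006, 0.072)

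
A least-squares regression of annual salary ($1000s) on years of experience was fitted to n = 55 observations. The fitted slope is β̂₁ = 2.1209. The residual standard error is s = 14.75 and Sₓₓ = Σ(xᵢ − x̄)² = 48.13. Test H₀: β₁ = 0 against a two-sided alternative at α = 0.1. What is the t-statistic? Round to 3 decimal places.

t = 0.998

SE(β̂₁) = s/√Sₓₓ = 14.75/√48.13 = 2.1261.
t = 2.1209 / 2.1261 = 0.998.
df = n − 2 = 53.
Two-sided p ≈ 0.3230, which is ≥ 0.1, so fail to reject H₀.
The data do not give significant evidence of an association between years of experience and annual salary.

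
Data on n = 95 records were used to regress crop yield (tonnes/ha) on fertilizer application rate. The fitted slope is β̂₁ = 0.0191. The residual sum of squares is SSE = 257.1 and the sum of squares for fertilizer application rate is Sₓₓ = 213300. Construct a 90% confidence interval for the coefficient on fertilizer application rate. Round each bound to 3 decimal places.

(0.013, 0.025)

MSE = SSE/(n − 2) = 257.1/93 = 2.76452.
SE(β̂₁) = √(MSE/Sₓₓ) = √(2.76452/213300) = 0.0036001.
df = n − 2 = 93.
t* = t_{0.05, 93} = 1.661404.
Margin = t* × SE = 1.661404 × 0.0036001 = 0.00598.
CI: 0.0191 ± 0.00598 → (0.013, 0.025).
With 90% confidence, each one-unit increase in fertilizer application rate is associated with a change of between 0.013 and 0.025 tonnes/ha in crop yield.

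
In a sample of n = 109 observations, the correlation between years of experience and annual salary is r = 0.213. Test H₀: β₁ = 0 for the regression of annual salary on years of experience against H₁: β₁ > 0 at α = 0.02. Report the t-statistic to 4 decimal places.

t = 2.2550

t = r·√(n − 2)/√(1 − r²) = 0.213·√107/√0.954631 = 2.2550.
df = n − 2 = 107.
One-sided p ≈ 0.0131, which is < 0.02, so reject H₀.
There is evidence of a linear association between years of experience and annual salary.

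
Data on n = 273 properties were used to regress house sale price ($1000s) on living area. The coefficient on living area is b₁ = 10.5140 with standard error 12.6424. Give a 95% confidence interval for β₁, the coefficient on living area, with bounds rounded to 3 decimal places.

df = n − 2 = 273 − 2 = 271.
t* = t_{0.025, 271} = 1.968756.
Margin = t* × SE = 1.968756 × 12.6424 = 24.88980.
CI: 10.5140 ± 24.88980 → (-14.376, 35.404).
With 95% confidence, each one-unit increase in living area is associated with a change of between -14.376 and 35.404 $1000s in house sale price.

(-14.376, 35.404)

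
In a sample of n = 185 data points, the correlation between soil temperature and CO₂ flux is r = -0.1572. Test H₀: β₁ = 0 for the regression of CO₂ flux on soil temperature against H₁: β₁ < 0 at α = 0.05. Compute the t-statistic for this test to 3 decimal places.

t = -2.153

t = r·√(n − 2)/√(1 − r²) = -0.1572·√183/√0.975288 = -2.153.
df = n − 2 = 183.
One-sided p ≈ 0.0163, which is < 0.05, so reject H₀.
There is evidence of a linear association between soil temperature and CO₂ flux.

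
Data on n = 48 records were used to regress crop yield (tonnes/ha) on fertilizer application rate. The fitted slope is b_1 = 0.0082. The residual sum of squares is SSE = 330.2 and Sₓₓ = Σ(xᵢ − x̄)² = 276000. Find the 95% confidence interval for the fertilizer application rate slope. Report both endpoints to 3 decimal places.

MSE = SSE/(n − 2) = 330.2/46 = 7.17826.
SE(b_1) = √(MSE/Sₓₓ) = √(7.17826/276000) = 0.00509982.
df = n − 2 = 46.
t* = t_{0.025, 46} = 2.012896.
Margin = t* × SE = 2.012896 × 0.00509982 = 0.01027.
CI: 0.0082 ± 0.01027 → (-0.002, 0.018).
With 95% confidence, each one-unit increase in fertilizer application rate is associated with a change of between -0.002 and 0.018 tonnes/ha in crop yield.

(-0.002, 0.018)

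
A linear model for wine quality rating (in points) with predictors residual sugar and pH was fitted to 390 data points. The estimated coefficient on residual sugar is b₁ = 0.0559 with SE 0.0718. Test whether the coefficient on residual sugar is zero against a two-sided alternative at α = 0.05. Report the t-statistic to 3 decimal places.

t = 0.779

H₀: β₁ = 0 vs H₁: β₁ ≠ 0.
t = (b₁ − β₁⁰)/SE = 0.0559 / 0.0718 = 0.779.
df = n − k − 1 = 390 − 2 − 1 = 387.
Two-sided p ≈ 0.4367, which is ≥ 0.05, so fail to reject H₀.
The data do not give significant evidence of an association between residual sugar and wine quality rating, after adjusting for the other predictors.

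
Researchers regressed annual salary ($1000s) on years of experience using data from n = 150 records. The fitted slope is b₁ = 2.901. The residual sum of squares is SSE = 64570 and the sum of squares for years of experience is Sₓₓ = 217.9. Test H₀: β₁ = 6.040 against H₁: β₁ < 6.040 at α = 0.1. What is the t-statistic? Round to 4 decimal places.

MSE = SSE/(n − 2) = 64570/148 = 436.284.
SE(b₁) = √(MSE/Sₓₓ) = √(436.284/217.9) = 1.415.
t = (2.901 − 6.040) / 1.415 = -2.2184.
df = n − 2 = 148.
One-sided p ≈ 0.0140, which is < 0.1, so reject H₀.
There is evidence that the true slope on years of experience is below 6.040 $1000s per unit.

t = -2.2184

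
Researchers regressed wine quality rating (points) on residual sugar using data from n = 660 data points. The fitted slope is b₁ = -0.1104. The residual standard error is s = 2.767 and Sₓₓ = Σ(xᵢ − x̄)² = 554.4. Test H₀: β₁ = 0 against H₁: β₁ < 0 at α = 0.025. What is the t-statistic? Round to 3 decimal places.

SE(b₁) = s/√Sₓₓ = 2.767/√554.4 = 0.117516.
t = -0.1104 / 0.117516 = -0.939.
df = n − 2 = 658.
One-sided p ≈ 0.1739, which is ≥ 0.025, so fail to reject H₀.
The data do not give significant evidence that the true slope on residual sugar is negative.

t = -0.939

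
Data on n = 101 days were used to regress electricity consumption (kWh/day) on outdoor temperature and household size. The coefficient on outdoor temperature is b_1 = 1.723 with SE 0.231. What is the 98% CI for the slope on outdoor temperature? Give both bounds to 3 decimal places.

df = n − k − 1 = 101 − 2 − 1 = 98.
t* = t_{0.01, 98} = 2.365002.
Margin = t* × SE = 2.365002 × 0.231 = 0.54632.
CI: 1.723 ± 0.54632 → (1.177, 2.269).
With 98% confidence, each one-unit increase in outdoor temperature is associated with a change of between 1.177 and 2.269 kWh/day in electricity consumption, holding the other predictors fixed.

(1.177, 2.269)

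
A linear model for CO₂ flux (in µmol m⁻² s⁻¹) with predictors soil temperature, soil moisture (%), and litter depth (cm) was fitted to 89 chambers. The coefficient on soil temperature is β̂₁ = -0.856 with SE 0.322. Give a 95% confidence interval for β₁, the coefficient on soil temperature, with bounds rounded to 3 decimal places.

(-1.496, -0.216)

df = n − k − 1 = 89 − 3 − 1 = 85.
t* = t_{0.025, 85} = 1.988268.
Margin = t* × SE = 1.988268 × 0.322 = 0.64022.
CI: -0.856 ± 0.64022 → (-1.496, -0.216).
With 95% confidence, each one-unit increase in soil temperature is associated with a change of between -1.496 and -0.216 µmol m⁻² s⁻¹ in CO₂ flux, holding the other predictors fixed.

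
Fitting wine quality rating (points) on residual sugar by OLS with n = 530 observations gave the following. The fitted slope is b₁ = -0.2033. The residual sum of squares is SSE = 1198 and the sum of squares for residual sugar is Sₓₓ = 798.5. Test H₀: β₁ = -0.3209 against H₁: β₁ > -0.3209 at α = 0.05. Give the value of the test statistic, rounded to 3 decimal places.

MSE = SSE/(n − 2) = 1198/528 = 2.26894.
SE(b₁) = √(MSE/Sₓₓ) = √(2.26894/798.5) = 0.0533057.
t = (-0.2033 − (-0.3209)) / 0.0533057 = 2.206.
df = n − 2 = 528.
One-sided p ≈ 0.0139, which is < 0.05, so reject H₀.
There is evidence that the true slope on residual sugar exceeds -0.3209 points per unit.

t = 2.206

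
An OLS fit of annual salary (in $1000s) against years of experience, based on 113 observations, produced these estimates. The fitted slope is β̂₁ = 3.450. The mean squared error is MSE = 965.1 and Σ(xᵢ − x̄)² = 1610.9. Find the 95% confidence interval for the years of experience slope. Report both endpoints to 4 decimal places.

(1.9162, 4.9838)

SE(β̂₁) = √(MSE/Sₓₓ) = √(965.1/1610.9) = 0.774019.
df = n − 2 = 111.
t* = t_{0.025, 111} = 1.981567.
Margin = t* × SE = 1.981567 × 0.774019 = 1.533771.
CI: 3.450 ± 1.533771 → (1.9162, 4.9838).
With 95% confidence, each one-unit increase in years of experience is associated with a change of between 1.9162 and 4.9838 $1000s in annual salary.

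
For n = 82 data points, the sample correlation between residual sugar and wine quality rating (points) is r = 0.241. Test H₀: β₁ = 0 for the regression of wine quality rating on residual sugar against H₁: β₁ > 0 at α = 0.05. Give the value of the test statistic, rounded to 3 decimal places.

t = 2.221

t = r·√(n − 2)/√(1 − r²) = 0.241·√80/√0.941919 = 2.221.
df = n − 2 = 80.
One-sided p ≈ 0.0146, which is < 0.05, so reject H₀.
There is evidence of a linear association between residual sugar and wine quality rating.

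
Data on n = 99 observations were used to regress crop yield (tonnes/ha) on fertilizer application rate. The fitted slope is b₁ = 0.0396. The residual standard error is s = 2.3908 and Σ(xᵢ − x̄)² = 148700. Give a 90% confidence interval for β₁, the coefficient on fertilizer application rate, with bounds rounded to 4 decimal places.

(0.0293, 0.0499)

SE(b₁) = s/√Sₓₓ = 2.3908/√148700 = 0.00619994.
df = n − 2 = 97.
t* = t_{0.05, 97} = 1.660715.
Margin = t* × SE = 1.660715 × 0.00619994 = 0.010296.
CI: 0.0396 ± 0.010296 → (0.0293, 0.0499).
With 90% confidence, each one-unit increase in fertilizer application rate is associated with a change of between 0.0293 and 0.0499 tonnes/ha in crop yield.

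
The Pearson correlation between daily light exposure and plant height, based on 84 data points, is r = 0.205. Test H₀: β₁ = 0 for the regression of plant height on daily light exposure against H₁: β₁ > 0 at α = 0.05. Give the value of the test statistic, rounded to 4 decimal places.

t = r·√(n − 2)/√(1 − r²) = 0.205·√82/√0.957975 = 1.8966.
df = n − 2 = 82.
One-sided p ≈ 0.0307, which is < 0.05, so reject H₀.
There is evidence of a linear association between daily light exposure and plant height.

t = 1.8966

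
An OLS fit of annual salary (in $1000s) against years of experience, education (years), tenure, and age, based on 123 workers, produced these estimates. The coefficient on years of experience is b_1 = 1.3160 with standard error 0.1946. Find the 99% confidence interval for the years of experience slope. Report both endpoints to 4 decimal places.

df = n − k − 1 = 123 − 4 − 1 = 118.
t* = t_{0.005, 118} = 2.618137.
Margin = t* × SE = 2.618137 × 0.1946 = 0.509489.
CI: 1.3160 ± 0.509489 → (0.8065, 1.8255).
With 99% confidence, each one-unit increase in years of experience is associated with a change of between 0.8065 and 1.8255 $1000s in annual salary, holding the other predictors fixed.

(0.8065, 1.8255)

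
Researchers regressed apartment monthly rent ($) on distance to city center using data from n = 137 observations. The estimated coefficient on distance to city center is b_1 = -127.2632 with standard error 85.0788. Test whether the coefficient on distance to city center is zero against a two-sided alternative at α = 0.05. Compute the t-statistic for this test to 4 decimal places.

H₀: β₁ = 0 vs H₁: β₁ ≠ 0.
t = (b_1 − β₁⁰)/SE = -127.2632 / 85.0788 = -1.4958.
df = n − 2 = 137 − 2 = 135.
Two-sided p ≈ 0.1370, which is ≥ 0.05, so fail to reject H₀.
The data do not give significant evidence of an association between distance to city center and apartment monthly rent.

t = -1.4958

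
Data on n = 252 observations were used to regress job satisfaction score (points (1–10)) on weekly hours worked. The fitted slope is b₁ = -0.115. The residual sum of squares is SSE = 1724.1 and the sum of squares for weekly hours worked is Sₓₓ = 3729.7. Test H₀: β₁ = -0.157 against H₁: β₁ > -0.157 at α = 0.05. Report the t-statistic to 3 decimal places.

MSE = SSE/(n − 2) = 1724.1/250 = 6.8964.
SE(b₁) = √(MSE/Sₓₓ) = √(6.8964/3729.7) = 0.0430006.
t = (-0.115 − (-0.157)) / 0.0430006 = 0.977.
df = n − 2 = 250.
One-sided p ≈ 0.1648, which is ≥ 0.05, so fail to reject H₀.
The data do not give significant evidence that the true slope on weekly hours worked exceeds -0.157 points (1–10) per unit.

t = 0.977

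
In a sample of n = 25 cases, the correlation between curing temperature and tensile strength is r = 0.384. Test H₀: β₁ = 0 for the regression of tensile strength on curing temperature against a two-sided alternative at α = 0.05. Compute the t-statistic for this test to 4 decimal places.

t = r·√(n − 2)/√(1 − r²) = 0.384·√23/√0.852544 = 1.9945.
df = n − 2 = 23.
Two-sided p ≈ 0.0581, which is ≥ 0.05, so fail to reject H₀.
The data do not give significant evidence of a linear association between curing temperature and tensile strength.

t = 1.9945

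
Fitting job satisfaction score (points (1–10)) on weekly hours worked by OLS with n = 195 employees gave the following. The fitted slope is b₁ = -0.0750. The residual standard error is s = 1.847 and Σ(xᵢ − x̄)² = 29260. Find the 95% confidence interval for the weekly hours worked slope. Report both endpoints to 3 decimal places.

(-0.096, -0.054)

SE(b₁) = s/√Sₓₓ = 1.847/√29260 = 0.0107977.
df = n − 2 = 193.
t* = t_{0.025, 193} = 1.972332.
Margin = t* × SE = 1.972332 × 0.0107977 = 0.02130.
CI: -0.0750 ± 0.02130 → (-0.096, -0.054).
With 95% confidence, each one-unit increase in weekly hours worked is associated with a change of between -0.096 and -0.054 points (1–10) in job satisfaction score.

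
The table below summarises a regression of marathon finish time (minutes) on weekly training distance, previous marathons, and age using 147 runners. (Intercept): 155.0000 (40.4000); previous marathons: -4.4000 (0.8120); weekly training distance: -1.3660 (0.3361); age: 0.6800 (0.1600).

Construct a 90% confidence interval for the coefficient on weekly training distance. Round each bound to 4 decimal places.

Read off: b = -1.3660, SE = 0.3361 for weekly training distance.
df = n − k − 1 = 147 − 3 − 1 = 143.
t* = t_{0.05, 143} = 1.655579.
Margin = t* × SE = 1.655579 × 0.3361 = 0.556440.
CI: -1.3660 ± 0.556440 → (-1.9224, -0.8096).

(-1.9224, -0.8096)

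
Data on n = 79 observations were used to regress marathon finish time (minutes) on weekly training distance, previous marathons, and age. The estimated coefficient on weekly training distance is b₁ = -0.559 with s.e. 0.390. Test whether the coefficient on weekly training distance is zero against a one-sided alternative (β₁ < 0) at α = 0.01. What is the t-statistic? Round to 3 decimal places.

t = -1.433

H₀: β₁ = 0 vs H₁: β₁ < 0.
t = (b₁ − β₁⁰)/SE = -0.559 / 0.390 = -1.433.
df = n − k − 1 = 79 − 3 − 1 = 75.
One-sided p ≈ 0.0780, which is ≥ 0.01, so fail to reject H₀.
The data do not give significant evidence that the true slope on weekly training distance is negative, holding the other predictors fixed.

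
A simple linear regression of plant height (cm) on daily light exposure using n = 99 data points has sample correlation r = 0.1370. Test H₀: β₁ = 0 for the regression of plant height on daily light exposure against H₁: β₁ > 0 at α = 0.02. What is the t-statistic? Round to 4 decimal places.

t = r·√(n − 2)/√(1 − r²) = 0.1370·√97/√0.981231 = 1.3621.
df = n − 2 = 97.
One-sided p ≈ 0.0882, which is ≥ 0.02, so fail to reject H₀.
The data do not give significant evidence of a linear association between daily light exposure and plant height.

t = 1.3621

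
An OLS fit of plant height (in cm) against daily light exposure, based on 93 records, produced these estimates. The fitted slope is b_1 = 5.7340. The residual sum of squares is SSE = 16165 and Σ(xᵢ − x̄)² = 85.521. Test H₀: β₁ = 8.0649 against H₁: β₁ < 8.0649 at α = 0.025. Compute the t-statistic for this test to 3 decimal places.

MSE = SSE/(n − 2) = 16165/91 = 177.637.
SE(b_1) = √(MSE/Sₓₓ) = √(177.637/85.521) = 1.44122.
t = (5.7340 − 8.0649) / 1.44122 = -1.617.
df = n − 2 = 91.
One-sided p ≈ 0.0546, which is ≥ 0.025, so fail to reject H₀.
The data do not give significant evidence that the true slope on daily light exposure is below 8.0649 cm per unit.

t = -1.617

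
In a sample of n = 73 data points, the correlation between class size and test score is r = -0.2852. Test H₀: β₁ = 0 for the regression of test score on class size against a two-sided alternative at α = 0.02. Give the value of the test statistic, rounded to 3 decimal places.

t = -2.507

t = r·√(n − 2)/√(1 − r²) = -0.2852·√71/√0.918661 = -2.507.
df = n − 2 = 71.
Two-sided p ≈ 0.0145, which is < 0.02, so reject H₀.
There is evidence of a linear association between class size and test score.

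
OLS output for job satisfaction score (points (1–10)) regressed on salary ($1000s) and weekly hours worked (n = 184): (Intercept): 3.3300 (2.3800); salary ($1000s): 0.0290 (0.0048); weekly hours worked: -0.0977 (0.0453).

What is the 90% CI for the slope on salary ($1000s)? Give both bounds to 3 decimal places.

Read off: b = 0.0290, SE = 0.0048 for salary ($1000s).
df = n − k − 1 = 184 − 2 − 1 = 181.
t* = t_{0.05, 181} = 1.653316.
Margin = t* × SE = 1.653316 × 0.0048 = 0.00794.
CI: 0.0290 ± 0.00794 → (0.021, 0.037).

(0.021, 0.037)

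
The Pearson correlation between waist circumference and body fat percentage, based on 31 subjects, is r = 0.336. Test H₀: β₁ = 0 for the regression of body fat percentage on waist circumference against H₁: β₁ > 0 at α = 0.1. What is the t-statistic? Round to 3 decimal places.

t = r·√(n − 2)/√(1 − r²) = 0.336·√29/√0.887104 = 1.921.
df = n − 2 = 29.
One-sided p ≈ 0.0323, which is < 0.1, so reject H₀.
There is evidence of a linear association between waist circumference and body fat percentage.

t = 1.921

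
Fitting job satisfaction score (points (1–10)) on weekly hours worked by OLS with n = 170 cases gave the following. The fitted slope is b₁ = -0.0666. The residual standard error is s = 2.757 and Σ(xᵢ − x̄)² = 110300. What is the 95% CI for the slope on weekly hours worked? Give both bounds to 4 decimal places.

SE(b₁) = s/√Sₓₓ = 2.757/√110300 = 0.00830136.
df = n − 2 = 168.
t* = t_{0.025, 168} = 1.974185.
Margin = t* × SE = 1.974185 × 0.00830136 = 0.016388.
CI: -0.0666 ± 0.016388 → (-0.0830, -0.0502).
With 95% confidence, each one-unit increase in weekly hours worked is associated with a change of between -0.0830 and -0.0502 points (1–10) in job satisfaction score.

(-0.0830, -0.0502)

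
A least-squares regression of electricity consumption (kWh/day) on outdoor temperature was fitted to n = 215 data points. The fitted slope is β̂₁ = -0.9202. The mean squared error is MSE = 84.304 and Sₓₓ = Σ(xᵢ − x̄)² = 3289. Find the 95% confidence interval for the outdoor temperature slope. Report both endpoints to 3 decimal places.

(-1.236, -0.605)

SE(β̂₁) = √(MSE/Sₓₓ) = √(84.304/3289) = 0.1601.
df = n − 2 = 213.
t* = t_{0.025, 213} = 1.971164.
Margin = t* × SE = 1.971164 × 0.1601 = 0.31558.
CI: -0.9202 ± 0.31558 → (-1.236, -0.605).
With 95% confidence, each one-unit increase in outdoor temperature is associated with a change of between -1.236 and -0.605 kWh/day in electricity consumption.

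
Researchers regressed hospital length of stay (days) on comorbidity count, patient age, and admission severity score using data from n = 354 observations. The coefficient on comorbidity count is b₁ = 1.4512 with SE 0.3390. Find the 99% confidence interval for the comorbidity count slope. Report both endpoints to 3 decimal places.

df = n − k − 1 = 354 − 3 − 1 = 350.
t* = t_{0.005, 350} = 2.589949.
Margin = t* × SE = 2.589949 × 0.3390 = 0.87799.
CI: 1.4512 ± 0.87799 → (0.573, 2.329).
With 99% confidence, each one-unit increase in comorbidity count is associated with a change of between 0.573 and 2.329 days in hospital length of stay, holding the other predictors fixed.

(0.573, 2.329)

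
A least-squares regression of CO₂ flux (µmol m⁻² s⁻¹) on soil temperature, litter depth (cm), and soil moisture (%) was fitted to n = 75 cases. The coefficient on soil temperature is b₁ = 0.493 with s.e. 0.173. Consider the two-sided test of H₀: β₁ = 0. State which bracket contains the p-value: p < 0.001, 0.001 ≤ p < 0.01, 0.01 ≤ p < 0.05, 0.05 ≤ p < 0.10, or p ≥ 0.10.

0.001 ≤ p < 0.01

t = 0.493 / 0.173 = 2.850.
df = n − k − 1 = 75 − 3 − 1 = 71.
Two-sided p = 2·P(T_{71} > |t|) ≈ 0.0057.
So 0.001 ≤ p < 0.01.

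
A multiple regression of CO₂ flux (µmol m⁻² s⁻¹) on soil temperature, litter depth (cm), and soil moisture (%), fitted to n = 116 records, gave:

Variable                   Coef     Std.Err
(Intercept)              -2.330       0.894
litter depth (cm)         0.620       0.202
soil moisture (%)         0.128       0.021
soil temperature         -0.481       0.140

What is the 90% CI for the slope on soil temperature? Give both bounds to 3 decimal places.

Read off: b = -0.481, SE = 0.140 for soil temperature.
df = n − k − 1 = 116 − 3 − 1 = 112.
t* = t_{0.05, 112} = 1.658573.
Margin = t* × SE = 1.658573 × 0.140 = 0.23220.
CI: -0.481 ± 0.23220 → (-0.713, -0.249).

(-0.713, -0.249)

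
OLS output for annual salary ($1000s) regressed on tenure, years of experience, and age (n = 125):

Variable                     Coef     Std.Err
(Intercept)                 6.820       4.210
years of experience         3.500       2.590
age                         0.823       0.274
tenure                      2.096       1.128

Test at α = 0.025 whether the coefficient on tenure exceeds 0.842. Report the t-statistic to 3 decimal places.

t = 1.112

Read off: b = 2.096, SE = 1.128 for tenure.
H₀: β₁ = 0.842 vs H₁: β₁ > 0.842.
t = (2.096 − 0.842) / 1.128 = 1.112.
df = n − k − 1 = 125 − 3 − 1 = 121.
One-sided p ≈ 0.1342, which is ≥ 0.025, so fail to reject H₀.
The data do not give significant evidence that the true slope on tenure exceeds 0.842 $1000s per unit, holding the other predictors fixed.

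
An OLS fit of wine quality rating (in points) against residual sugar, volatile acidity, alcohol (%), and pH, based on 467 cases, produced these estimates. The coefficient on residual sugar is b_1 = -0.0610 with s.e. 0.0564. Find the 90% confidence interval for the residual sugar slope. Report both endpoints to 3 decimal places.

(-0.154, 0.032)

df = n − k − 1 = 467 − 4 − 1 = 462.
t* = t_{0.05, 462} = 1.648158.
Margin = t* × SE = 1.648158 × 0.0564 = 0.09296.
CI: -0.0610 ± 0.09296 → (-0.154, 0.032).
With 90% confidence, each one-unit increase in residual sugar is associated with a change of between -0.154 and 0.032 points in wine quality rating, holding the other predictors fixed.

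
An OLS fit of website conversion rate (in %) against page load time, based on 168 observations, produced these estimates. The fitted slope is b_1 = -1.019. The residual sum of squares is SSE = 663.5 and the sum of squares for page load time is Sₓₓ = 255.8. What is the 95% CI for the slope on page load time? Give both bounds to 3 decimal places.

MSE = SSE/(n − 2) = 663.5/166 = 3.99699.
SE(b_1) = √(MSE/Sₓₓ) = √(3.99699/255.8) = 0.125002.
df = n − 2 = 166.
t* = t_{0.025, 166} = 1.974358.
Margin = t* × SE = 1.974358 × 0.125002 = 0.24680.
CI: -1.019 ± 0.24680 → (-1.266, -0.772).
With 95% confidence, each one-unit increase in page load time is associated with a change of between -1.266 and -0.772 % in website conversion rate.

(-1.266, -0.772)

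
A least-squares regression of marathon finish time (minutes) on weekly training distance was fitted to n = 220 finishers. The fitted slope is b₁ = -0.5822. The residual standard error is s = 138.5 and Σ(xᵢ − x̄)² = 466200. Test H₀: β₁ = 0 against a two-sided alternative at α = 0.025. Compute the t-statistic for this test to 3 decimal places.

SE(b₁) = s/√Sₓₓ = 138.5/√466200 = 0.202845.
t = -0.5822 / 0.202845 = -2.870.
df = n − 2 = 218.
Two-sided p ≈ 0.0045, which is < 0.025, so reject H₀.
There is evidence that weekly training distance is associated with marathon finish time.

t = -2.870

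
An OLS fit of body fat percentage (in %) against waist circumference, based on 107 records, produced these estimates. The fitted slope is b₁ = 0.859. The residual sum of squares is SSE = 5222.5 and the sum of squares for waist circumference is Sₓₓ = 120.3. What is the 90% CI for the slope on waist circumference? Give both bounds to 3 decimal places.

(-0.208, 1.926)

MSE = SSE/(n − 2) = 5222.5/105 = 49.7381.
SE(b₁) = √(MSE/Sₓₓ) = √(49.7381/120.3) = 0.643001.
df = n − 2 = 105.
t* = t_{0.05, 105} = 1.659495.
Margin = t* × SE = 1.659495 × 0.643001 = 1.06706.
CI: 0.859 ± 1.06706 → (-0.208, 1.926).
With 90% confidence, each one-unit increase in waist circumference is associated with a change of between -0.208 and 1.926 % in body fat percentage.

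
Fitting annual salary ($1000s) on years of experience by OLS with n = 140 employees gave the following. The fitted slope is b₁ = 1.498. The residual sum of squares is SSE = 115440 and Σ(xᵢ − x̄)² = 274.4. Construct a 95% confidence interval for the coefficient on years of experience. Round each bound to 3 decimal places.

(-1.954, 4.950)

MSE = SSE/(n − 2) = 115440/138 = 836.522.
SE(b₁) = √(MSE/Sₓₓ) = √(836.522/274.4) = 1.74601.
df = n − 2 = 138.
t* = t_{0.025, 138} = 1.977304.
Margin = t* × SE = 1.977304 × 1.74601 = 3.45239.
CI: 1.498 ± 3.45239 → (-1.954, 4.950).
With 95% confidence, each one-unit increase in years of experience is associated with a change of between -1.954 and 4.950 $1000s in annual salary.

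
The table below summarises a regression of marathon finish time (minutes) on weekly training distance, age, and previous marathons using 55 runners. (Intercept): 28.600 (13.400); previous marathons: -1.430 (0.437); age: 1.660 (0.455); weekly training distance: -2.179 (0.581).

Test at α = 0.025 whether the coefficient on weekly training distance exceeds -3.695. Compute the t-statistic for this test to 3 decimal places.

t = 2.609

Read off: b = -2.179, SE = 0.581 for weekly training distance.
H₀: β₁ = -3.695 vs H₁: β₁ > -3.695.
t = (-2.179 − (-3.695)) / 0.581 = 2.609.
df = n − k − 1 = 55 − 3 − 1 = 51.
One-sided p ≈ 0.0059, which is < 0.025, so reject H₀.
There is evidence that the true slope on weekly training distance exceeds -3.695 minutes per unit, holding the other predictors fixed.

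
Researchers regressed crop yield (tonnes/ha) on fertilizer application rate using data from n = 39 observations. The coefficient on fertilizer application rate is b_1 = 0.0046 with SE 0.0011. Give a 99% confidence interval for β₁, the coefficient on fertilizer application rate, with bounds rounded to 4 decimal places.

df = n − 2 = 39 − 2 = 37.
t* = t_{0.005, 37} = 2.715409.
Margin = t* × SE = 2.715409 × 0.0011 = 0.002987.
CI: 0.0046 ± 0.002987 → (0.0016, 0.0076).
With 99% confidence, each one-unit increase in fertilizer application rate is associated with a change of between 0.0016 and 0.0076 tonnes/ha in crop yield.

(0.0016, 0.0076)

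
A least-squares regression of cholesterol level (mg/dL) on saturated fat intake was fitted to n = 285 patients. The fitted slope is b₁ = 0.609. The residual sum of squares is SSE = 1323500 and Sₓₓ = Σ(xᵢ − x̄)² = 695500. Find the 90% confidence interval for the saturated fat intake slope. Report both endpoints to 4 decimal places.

(0.4737, 0.7443)

MSE = SSE/(n − 2) = 1323500/283 = 4676.68.
SE(b₁) = √(MSE/Sₓₓ) = √(4676.68/695500) = 0.0820012.
df = n − 2 = 283.
t* = t_{0.05, 283} = 1.650256.
Margin = t* × SE = 1.650256 × 0.0820012 = 0.135323.
CI: 0.609 ± 0.135323 → (0.4737, 0.7443).
With 90% confidence, each one-unit increase in saturated fat intake is associated with a change of between 0.4737 and 0.7443 mg/dL in cholesterol level.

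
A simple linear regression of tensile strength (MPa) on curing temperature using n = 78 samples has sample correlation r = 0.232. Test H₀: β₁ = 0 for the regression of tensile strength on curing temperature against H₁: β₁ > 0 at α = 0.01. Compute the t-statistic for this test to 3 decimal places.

t = r·√(n − 2)/√(1 − r²) = 0.232·√76/√0.946176 = 2.079.
df = n − 2 = 76.
One-sided p ≈ 0.0205, which is ≥ 0.01, so fail to reject H₀.
The data do not give significant evidence of a linear association between curing temperature and tensile strength.

t = 2.079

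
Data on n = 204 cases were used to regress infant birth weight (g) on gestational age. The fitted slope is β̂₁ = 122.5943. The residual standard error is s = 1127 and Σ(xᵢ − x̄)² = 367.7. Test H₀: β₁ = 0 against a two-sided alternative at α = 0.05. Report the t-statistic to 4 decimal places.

SE(β̂₁) = s/√Sₓₓ = 1127/√367.7 = 58.7729.
t = 122.5943 / 58.7729 = 2.0859.
df = n − 2 = 202.
Two-sided p ≈ 0.0382, which is < 0.05, so reject H₀.
There is evidence that gestational age is associated with infant birth weight.

t = 2.0859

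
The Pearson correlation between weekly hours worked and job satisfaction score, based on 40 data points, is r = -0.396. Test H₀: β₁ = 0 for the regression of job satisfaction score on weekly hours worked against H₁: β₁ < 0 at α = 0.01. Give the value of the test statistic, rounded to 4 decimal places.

t = -2.6584

t = r·√(n − 2)/√(1 − r²) = -0.396·√38/√0.843184 = -2.6584.
df = n − 2 = 38.
One-sided p ≈ 0.0057, which is < 0.01, so reject H₀.
There is evidence of a linear association between weekly hours worked and job satisfaction score.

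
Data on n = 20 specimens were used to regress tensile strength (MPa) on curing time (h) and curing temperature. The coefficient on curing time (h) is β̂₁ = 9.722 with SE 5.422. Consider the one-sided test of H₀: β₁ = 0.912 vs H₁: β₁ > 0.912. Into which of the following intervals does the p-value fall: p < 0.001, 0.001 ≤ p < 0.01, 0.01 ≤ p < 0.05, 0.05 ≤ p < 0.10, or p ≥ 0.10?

t = (9.722 − 0.912) / 5.422 = 1.625.
df = n − k − 1 = 20 − 2 − 1 = 17.
One-sided p = P(T_{17} > t) ≈ 0.0613.
So 0.05 ≤ p < 0.10.

0.05 ≤ p < 0.10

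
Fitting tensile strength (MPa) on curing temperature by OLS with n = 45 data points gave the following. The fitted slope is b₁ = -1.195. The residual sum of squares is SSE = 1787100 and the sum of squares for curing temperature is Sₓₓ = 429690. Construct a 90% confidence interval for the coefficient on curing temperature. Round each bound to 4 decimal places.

(-1.7178, -0.6722)

MSE = SSE/(n − 2) = 1787100/43 = 41560.5.
SE(b₁) = √(MSE/Sₓₓ) = √(41560.5/429690) = 0.311002.
df = n − 2 = 43.
t* = t_{0.05, 43} = 1.681071.
Margin = t* × SE = 1.681071 × 0.311002 = 0.522816.
CI: -1.195 ± 0.522816 → (-1.7178, -0.6722).
With 90% confidence, each one-unit increase in curing temperature is associated with a change of between -1.7178 and -0.6722 MPa in tensile strength.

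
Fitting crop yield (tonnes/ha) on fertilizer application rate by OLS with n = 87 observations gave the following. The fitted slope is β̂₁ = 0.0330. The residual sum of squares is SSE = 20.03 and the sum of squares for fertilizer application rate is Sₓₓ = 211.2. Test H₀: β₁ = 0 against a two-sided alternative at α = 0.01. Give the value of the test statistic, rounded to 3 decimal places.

MSE = SSE/(n − 2) = 20.03/85 = 0.235647.
SE(β̂₁) = √(MSE/Sₓₓ) = √(0.235647/211.2) = 0.0334029.
t = 0.0330 / 0.0334029 = 0.988.
df = n − 2 = 85.
Two-sided p ≈ 0.3260, which is ≥ 0.01, so fail to reject H₀.
The data do not give significant evidence of an association between fertilizer application rate and crop yield.

t = 0.988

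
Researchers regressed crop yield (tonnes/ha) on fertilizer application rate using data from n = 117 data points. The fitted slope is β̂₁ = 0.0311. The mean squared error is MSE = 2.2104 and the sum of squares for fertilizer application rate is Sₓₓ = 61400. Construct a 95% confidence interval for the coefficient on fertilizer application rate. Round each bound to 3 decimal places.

SE(β̂₁) = √(MSE/Sₓₓ) = √(2.2104/61400) = 0.006.
df = n − 2 = 115.
t* = t_{0.025, 115} = 1.980808.
Margin = t* × SE = 1.980808 × 0.006 = 0.01188.
CI: 0.0311 ± 0.01188 → (0.019, 0.043).
With 95% confidence, each one-unit increase in fertilizer application rate is associated with a change of between 0.019 and 0.043 tonnes/ha in crop yield.

(0.019, 0.043)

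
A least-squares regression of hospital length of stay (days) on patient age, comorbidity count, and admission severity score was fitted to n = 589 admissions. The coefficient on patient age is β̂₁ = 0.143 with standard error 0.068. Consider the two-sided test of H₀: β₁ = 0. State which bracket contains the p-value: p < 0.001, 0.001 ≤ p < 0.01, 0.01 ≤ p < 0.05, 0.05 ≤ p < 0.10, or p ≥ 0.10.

0.01 ≤ p < 0.05

t = 0.143 / 0.068 = 2.103.
df = n − k − 1 = 589 − 3 − 1 = 585.
Two-sided p = 2·P(T_{585} > |t|) ≈ 0.0359.
So 0.01 ≤ p < 0.05.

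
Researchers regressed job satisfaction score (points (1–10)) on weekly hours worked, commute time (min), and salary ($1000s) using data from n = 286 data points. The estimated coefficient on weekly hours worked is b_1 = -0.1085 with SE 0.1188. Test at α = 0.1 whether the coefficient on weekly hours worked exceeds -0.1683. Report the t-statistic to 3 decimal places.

H₀: β₁ = -0.1683 vs H₁: β₁ > -0.1683.
t = (b_1 − β₁⁰)/SE = (-0.1085 − (-0.1683)) / 0.1188 = 0.503.
df = n − k − 1 = 286 − 3 − 1 = 282.
One-sided p ≈ 0.3075, which is ≥ 0.1, so fail to reject H₀.
The data do not give significant evidence that the true slope on weekly hours worked exceeds -0.1683 points (1–10) per unit, holding the other predictors fixed.

t = 0.503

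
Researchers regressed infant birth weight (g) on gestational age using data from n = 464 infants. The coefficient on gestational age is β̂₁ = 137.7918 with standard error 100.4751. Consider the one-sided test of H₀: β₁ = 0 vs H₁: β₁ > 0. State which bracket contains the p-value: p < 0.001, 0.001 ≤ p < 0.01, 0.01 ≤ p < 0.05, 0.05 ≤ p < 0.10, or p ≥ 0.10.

t = 137.7918 / 100.4751 = 1.371.
df = n − 2 = 464 − 2 = 462.
One-sided p = P(T_{462} > t) ≈ 0.0855.
So 0.05 ≤ p < 0.10.

0.05 ≤ p < 0.10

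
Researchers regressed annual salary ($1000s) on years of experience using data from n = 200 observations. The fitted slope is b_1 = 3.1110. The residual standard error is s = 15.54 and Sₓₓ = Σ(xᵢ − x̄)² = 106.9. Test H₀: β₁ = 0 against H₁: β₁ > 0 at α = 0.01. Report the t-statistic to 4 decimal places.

t = 2.0698

SE(b_1) = s/√Sₓₓ = 15.54/√106.9 = 1.50301.
t = 3.1110 / 1.50301 = 2.0698.
df = n − 2 = 198.
One-sided p ≈ 0.0199, which is ≥ 0.01, so fail to reject H₀.
The data do not give significant evidence that the true slope on years of experience is positive.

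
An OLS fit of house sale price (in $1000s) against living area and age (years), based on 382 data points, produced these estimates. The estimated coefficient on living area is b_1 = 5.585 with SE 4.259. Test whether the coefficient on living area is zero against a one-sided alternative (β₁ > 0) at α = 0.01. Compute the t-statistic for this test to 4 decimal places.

t = 1.3113

H₀: β₁ = 0 vs H₁: β₁ > 0.
t = (b_1 − β₁⁰)/SE = 5.585 / 4.259 = 1.3113.
df = n − k − 1 = 382 − 2 − 1 = 379.
One-sided p ≈ 0.0953, which is ≥ 0.01, so fail to reject H₀.
The data do not give significant evidence that the true slope on living area is positive, holding the other predictors fixed.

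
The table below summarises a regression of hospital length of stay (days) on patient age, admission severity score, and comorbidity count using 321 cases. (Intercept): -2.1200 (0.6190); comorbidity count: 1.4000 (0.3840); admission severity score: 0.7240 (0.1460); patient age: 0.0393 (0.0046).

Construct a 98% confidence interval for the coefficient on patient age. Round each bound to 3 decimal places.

Read off: b = 0.0393, SE = 0.0046 for patient age.
df = n − k − 1 = 321 − 3 − 1 = 317.
t* = t_{0.01, 317} = 2.338169.
Margin = t* × SE = 2.338169 × 0.0046 = 0.01076.
CI: 0.0393 ± 0.01076 → (0.029, 0.050).

(0.029, 0.050)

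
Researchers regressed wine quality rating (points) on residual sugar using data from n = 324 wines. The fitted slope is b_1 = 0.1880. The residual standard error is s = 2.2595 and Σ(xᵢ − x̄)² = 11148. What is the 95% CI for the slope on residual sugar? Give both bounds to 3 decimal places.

(0.146, 0.230)

SE(b_1) = s/√Sₓₓ = 2.2595/√11148 = 0.0214.
df = n − 2 = 322.
t* = t_{0.025, 322} = 1.967359.
Margin = t* × SE = 1.967359 × 0.0214 = 0.04210.
CI: 0.1880 ± 0.04210 → (0.146, 0.230).
With 95% confidence, each one-unit increase in residual sugar is associated with a change of between 0.146 and 0.230 points in wine quality rating.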